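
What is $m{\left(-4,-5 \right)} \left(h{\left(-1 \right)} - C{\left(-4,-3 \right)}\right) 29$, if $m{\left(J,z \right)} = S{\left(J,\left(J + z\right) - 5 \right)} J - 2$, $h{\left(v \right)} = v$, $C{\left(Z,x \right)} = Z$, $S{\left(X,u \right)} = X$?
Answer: $1218$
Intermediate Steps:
$m{\left(J,z \right)} = -2 + J^{2}$ ($m{\left(J,z \right)} = J J - 2 = J^{2} - 2 = -2 + J^{2}$)
$m{\left(-4,-5 \right)} \left(h{\left(-1 \right)} - C{\left(-4,-3 \right)}\right) 29 = \left(-2 + \left(-4\right)^{2}\right) \left(-1 - -4\right) 29 = \left(-2 + 16\right) \left(-1 + 4\right) 29 = 14 \cdot 3 \cdot 29 = 42 \cdot 29 = 1218$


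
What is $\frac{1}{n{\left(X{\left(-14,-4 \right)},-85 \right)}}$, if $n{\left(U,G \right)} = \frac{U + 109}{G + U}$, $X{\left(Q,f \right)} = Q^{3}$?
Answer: $\frac{2829}{2635} \approx 1.0736$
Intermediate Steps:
$n{\left(U,G \right)} = \frac{109 + U}{G + U}$
$\frac{1}{n{\left(X{\left(-14,-4 \right)},-85 \right)}} = \frac{1}{\frac{1}{-85 + \left(-14\right)^{3}} \left(109 + \left(-14\right)^{3}\right)} = \frac{1}{\frac{1}{-85 - 2744} \left(109 - 2744\right)} = \frac{1}{\frac{1}{-2829} \left(-2635\right)} = \frac{1}{\left(- \frac{1}{2829}\right) \left(-2635\right)} = \frac{1}{\frac{2635}{2829}} = \frac{2829}{2635}$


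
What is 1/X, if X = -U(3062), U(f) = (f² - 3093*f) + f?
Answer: 1/91860 ≈ 1.0886e-5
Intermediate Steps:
U(f) = f² - 3092*f
X = 91860 (X = -3062*(-3092 + 3062) = -3062*(-30) = -1*(-91860) = 91860)
1/X = 1/91860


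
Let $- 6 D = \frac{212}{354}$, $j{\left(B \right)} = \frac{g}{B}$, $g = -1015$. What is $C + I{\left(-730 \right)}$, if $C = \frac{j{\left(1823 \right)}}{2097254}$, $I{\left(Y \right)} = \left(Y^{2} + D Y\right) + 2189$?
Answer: $\frac{1086469096220646893}{2030169136302} \approx 5.3516 \cdot 10^{5}$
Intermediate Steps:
$j{\left(B \right)} = - \frac{1015}{B}$
$D = - \frac{53}{531}$ ($D = - \frac{212 \cdot \frac{1}{354}}{6} = \left(- \frac{1}{6}\right) \frac{106}{177} = - \frac{53}{531} \approx -0.099812$)
$I{\left(Y \right)} = 2189 + Y^{2} - \frac{53 Y}{531}$ ($I{\left(Y \right)} = \left(Y^{2} - \frac{53 Y}{531}\right) + 2189 = 2189 + Y^{2} - \frac{53 Y}{531}$)
$C = - \frac{1015}{3823294042}$ ($C = \frac{\left(-1015\right) \frac{1}{1823}}{2097254} = \left(-1015\right) \frac{1}{1823} \cdot \frac{1}{2097254} = \left(- \frac{1015}{1823}\right) \frac{1}{2097254} = - \frac{1015}{3823294042} \approx -2.6548 \cdot 10^{-7}$)
$C + I{\left(-730 \right)} = - \frac{1015}{3823294042} + \left(2189 + \left(-730\right)^{2} - - \frac{38690}{531}\right) = - \frac{1015}{3823294042} + \left(2189 + 532900 + \frac{38690}{531}\right) = - \frac{1015}{3823294042} + \frac{284170949}{531} = \frac{1086469096220646893}{2030169136302}$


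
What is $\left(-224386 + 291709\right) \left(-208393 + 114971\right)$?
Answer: $-6289449306$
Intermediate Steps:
$\left(-224386 + 291709\right) \left(-208393 + 114971\right) = 67323 \left(-93422\right) = -6289449306$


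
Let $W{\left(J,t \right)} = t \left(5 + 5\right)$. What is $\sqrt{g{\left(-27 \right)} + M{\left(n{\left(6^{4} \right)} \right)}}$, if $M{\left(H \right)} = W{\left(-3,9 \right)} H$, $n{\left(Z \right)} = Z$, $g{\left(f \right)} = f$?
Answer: $3 \sqrt{12957} \approx 341.49$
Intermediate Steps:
$W{\left(J,t \right)} = 10 t$ ($W{\left(J,t \right)} = t 10 = 10 t$)
$M{\left(H \right)} = 90 H$ ($M{\left(H \right)} = 10 \cdot 9 H = 90 H$)
$\sqrt{g{\left(-27 \right)} + M{\left(n{\left(6^{4} \right)} \right)}} = \sqrt{-27 + 90 \cdot 6^{4}} = \sqrt{-27 + 90 \cdot 1296} = \sqrt{-27 + 116640} = \sqrt{116613} = 3 \sqrt{12957}$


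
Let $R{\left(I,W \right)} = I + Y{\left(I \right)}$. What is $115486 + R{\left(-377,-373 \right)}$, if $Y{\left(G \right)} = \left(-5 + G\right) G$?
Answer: $259123$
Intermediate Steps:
$Y{\left(G \right)} = G \left(-5 + G\right)$
$R{\left(I,W \right)} = I + I \left(-5 + I\right)$
$115486 + R{\left(-377,-373 \right)} = 115486 - 377 \left(-4 - 377\right) = 115486 - -143637 = 115486 + 143637 = 259123$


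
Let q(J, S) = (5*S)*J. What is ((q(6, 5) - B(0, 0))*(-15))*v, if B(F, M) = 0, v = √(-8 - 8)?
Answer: -9000*I ≈ -9000.0*I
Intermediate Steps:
v = 4*I (v = √(-16) = 4*I ≈ 4.0*I)
q(J, S) = 5*J*S
((q(6, 5) - B(0, 0))*(-15))*v = ((5*6*5 - 1*0)*(-15))*(4*I) = ((150 + 0)*(-15))*(4*I) = (150*(-15))*(4*I) = -9000*I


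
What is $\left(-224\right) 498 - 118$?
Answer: $-111670$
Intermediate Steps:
$\left(-224\right) 498 - 118 = -111552 - 118 = -111670$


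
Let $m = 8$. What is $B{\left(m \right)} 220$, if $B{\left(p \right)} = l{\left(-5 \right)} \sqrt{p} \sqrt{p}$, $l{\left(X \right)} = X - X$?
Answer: $0$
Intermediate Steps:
$l{\left(X \right)} = 0$
$B{\left(p \right)} = 0$ ($B{\left(p \right)} = 0 \sqrt{p} \sqrt{p} = 0 \sqrt{p} = 0$)
$B{\left(m \right)} 220 = 0 \cdot 220 = 0$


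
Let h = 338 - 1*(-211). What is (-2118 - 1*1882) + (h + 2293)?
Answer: -1158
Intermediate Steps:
h = 549 (h = 338 + 211 = 549)
(-2118 - 1*1882) + (h + 2293) = (-2118 - 1*1882) + (549 + 2293) = (-2118 - 1882) + 2842 = -4000 + 2842 = -1158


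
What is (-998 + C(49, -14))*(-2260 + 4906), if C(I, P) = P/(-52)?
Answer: -34319943/13 ≈ -2.6400e+6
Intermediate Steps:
C(I, P) = -P/52 (C(I, P) = P*(-1/52) = -P/52)
(-998 + C(49, -14))*(-2260 + 4906) = (-998 - 1/52*(-14))*(-2260 + 4906) = (-998 + 7/26)*2646 = -25941/26*2646 = -34319943/13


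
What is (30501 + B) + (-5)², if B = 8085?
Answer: 38611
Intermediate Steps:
(30501 + B) + (-5)² = (30501 + 8085) + (-5)² = 38586 + 25 = 38611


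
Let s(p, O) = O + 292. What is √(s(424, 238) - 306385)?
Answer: I*√305855 ≈ 553.04*I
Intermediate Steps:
s(p, O) = 292 + O
√(s(424, 238) - 306385) = √((292 + 238) - 306385) = √(530 - 306385) = √(-305855) = I*√305855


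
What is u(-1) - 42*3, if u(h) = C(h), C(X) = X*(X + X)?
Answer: -124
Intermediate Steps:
C(X) = 2*X**2 (C(X) = X*(2*X) = 2*X**2)
u(h) = 2*h**2
u(-1) - 42*3 = 2*(-1)**2 - 42*3 = 2*1 - 126 = 2 - 126 = -124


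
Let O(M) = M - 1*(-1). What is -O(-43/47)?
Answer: -4/47 ≈ -0.085106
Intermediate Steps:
O(M) = 1 + M (O(M) = M + 1 = 1 + M)
-O(-43/47) = -(1 - 43/47) = -1*4/47 = -4/47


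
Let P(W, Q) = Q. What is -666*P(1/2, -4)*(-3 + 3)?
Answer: 0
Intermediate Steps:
-666*P(1/2, -4)*(-3 + 3) = -(-2664)*(-3 + 3) = -(-2664)*0 = -666*0 = 0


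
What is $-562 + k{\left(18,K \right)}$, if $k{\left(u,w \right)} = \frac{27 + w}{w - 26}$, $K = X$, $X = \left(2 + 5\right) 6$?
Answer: $- \frac{8923}{16} \approx -557.69$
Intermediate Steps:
$X = 42$ ($X = 7 \cdot 6 = 42$)
$K = 42$
$k{\left(u,w \right)} = \frac{27 + w}{-26 + w}$
$-562 + k{\left(18,K \right)} = -562 + \frac{27 + 42}{-26 + 42} = -562 + \frac{1}{16} \cdot 69 = -562 + \frac{69}{16} = - \frac{8923}{16}$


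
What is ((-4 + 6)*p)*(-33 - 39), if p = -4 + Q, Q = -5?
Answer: 1296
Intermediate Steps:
p = -9 (p = -4 - 5 = -9)
((-4 + 6)*p)*(-33 - 39) = ((-4 + 6)*(-9))*(-33 - 39) = (2*(-9))*(-72) = -18*(-72) = 1296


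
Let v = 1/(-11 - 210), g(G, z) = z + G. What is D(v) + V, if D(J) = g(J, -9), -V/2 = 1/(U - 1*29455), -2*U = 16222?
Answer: -37377949/4151043 ≈ -9.0045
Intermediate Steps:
U = -8111 (U = -½*16222 = -8111)
g(G, z) = G + z
V = 1/18783 (V = -2/(-8111 - 1*29455) = -2/(-8111 - 29455) = -2/(-37566) = -2*(-1/37566) = 1/18783 ≈ 5.3240e-5)
v = -1/221 (v = 1/(-221) = -1/221 ≈ -0.0045249)
D(J) = -9 + J (D(J) = J - 9 = -9 + J)
D(v) + V = (-9 - 1/221) + 1/18783 = -1990/221 + 1/18783 = -37377949/4151043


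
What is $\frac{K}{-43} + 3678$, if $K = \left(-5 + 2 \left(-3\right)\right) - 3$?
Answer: $\frac{158168}{43} \approx 3678.3$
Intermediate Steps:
$K = -14$ ($K = \left(-5 - 6\right) - 3 = -11 - 3 = -14$)
$\frac{K}{-43} + 3678 = \frac{1}{-43} \left(-14\right) + 3678 = \left(- \frac{1}{43}\right) \left(-14\right) + 3678 = \frac{14}{43} + 3678 = \frac{158168}{43}$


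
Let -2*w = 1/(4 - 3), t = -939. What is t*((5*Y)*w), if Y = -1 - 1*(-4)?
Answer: 14085/2 ≈ 7042.5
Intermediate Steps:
Y = 3 (Y = -1 + 4 = 3)
w = -½ (w = -1/(2*(4 - 3)) = -½/1 = -½*1 = -½ ≈ -0.50000)
t*((5*Y)*w) = -939*5*3*(-1)/2 = -14085*(-1)/2 = -939*(-15/2) = 14085/2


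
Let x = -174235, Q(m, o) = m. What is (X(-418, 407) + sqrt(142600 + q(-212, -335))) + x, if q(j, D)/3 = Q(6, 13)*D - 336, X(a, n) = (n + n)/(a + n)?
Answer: -174309 + sqrt(135562) ≈ -1.7394e+5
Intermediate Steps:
X(a, n) = 2*n/(a + n) (X(a, n) = (2*n)/(a + n) = 2*n/(a + n))
q(j, D) = -1008 + 18*D (q(j, D) = 3*(6*D - 336) = 3*(-336 + 6*D) = -1008 + 18*D)
(X(-418, 407) + sqrt(142600 + q(-212, -335))) + x = (2*407/(-418 + 407) + sqrt(142600 + (-1008 + 18*(-335)))) - 174235 = (2*407/(-11) + sqrt(142600 + (-1008 - 6030))) - 174235 = (2*407*(-1/11) + sqrt(142600 - 7038)) - 174235 = (-74 + sqrt(135562)) - 174235 = -174309 + sqrt(135562)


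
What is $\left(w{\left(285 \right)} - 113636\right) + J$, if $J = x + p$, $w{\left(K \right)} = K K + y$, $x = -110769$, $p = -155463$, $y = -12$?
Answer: $-298655$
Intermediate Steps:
$w{\left(K \right)} = -12 + K^{2}$ ($w{\left(K \right)} = K K - 12 = K^{2} - 12 = -12 + K^{2}$)
$J = -266232$ ($J = -110769 - 155463 = -266232$)
$\left(w{\left(285 \right)} - 113636\right) + J = \left(\left(-12 + 285^{2}\right) - 113636\right) - 266232 = \left(\left(-12 + 81225\right) - 113636\right) - 266232 = \left(81213 - 113636\right) - 266232 = -32423 - 266232 = -298655$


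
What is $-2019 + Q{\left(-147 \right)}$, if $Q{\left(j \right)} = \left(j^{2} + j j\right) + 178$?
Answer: $41377$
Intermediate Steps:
$Q{\left(j \right)} = 178 + 2 j^{2}$ ($Q{\left(j \right)} = \left(j^{2} + j^{2}\right) + 178 = 2 j^{2} + 178 = 178 + 2 j^{2}$)
$-2019 + Q{\left(-147 \right)} = -2019 + \left(178 + 2 \left(-147\right)^{2}\right) = -2019 + \left(178 + 2 \cdot 21609\right) = -2019 + \left(178 + 43218\right) = -2019 + 43396 = 41377$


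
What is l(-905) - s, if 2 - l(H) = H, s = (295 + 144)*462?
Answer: -201911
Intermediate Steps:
s = 202818 (s = 439*462 = 202818)
l(H) = 2 - H
l(-905) - s = (2 - 1*(-905)) - 1*202818 = (2 + 905) - 202818 = 907 - 202818 = -201911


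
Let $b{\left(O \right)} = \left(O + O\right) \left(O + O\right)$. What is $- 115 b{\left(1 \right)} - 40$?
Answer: $-500$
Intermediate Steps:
$b{\left(O \right)} = 4 O^{2}$ ($b{\left(O \right)} = 2 O 2 O = 4 O^{2}$)
$- 115 b{\left(1 \right)} - 40 = - 115 \cdot 4 \cdot 1^{2} - 40 = - 115 \cdot 4 \cdot 1 - 40 = \left(-115\right) 4 - 40 = -460 - 40 = -500$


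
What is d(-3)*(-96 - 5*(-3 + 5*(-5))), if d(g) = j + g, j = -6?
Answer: -396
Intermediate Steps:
d(g) = -6 + g
d(-3)*(-96 - 5*(-3 + 5*(-5))) = (-6 - 3)*(-96 - 5*(-3 + 5*(-5))) = -9*(-96 - 5*(-3 - 25)) = -9*(-96 - 5*(-28)) = -9*(-96 + 140) = -9*44 = -396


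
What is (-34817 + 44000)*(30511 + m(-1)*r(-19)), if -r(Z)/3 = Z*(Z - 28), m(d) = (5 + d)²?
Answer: -113437599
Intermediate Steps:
r(Z) = -3*Z*(-28 + Z) (r(Z) = -3*Z*(Z - 28) = -3*Z*(-28 + Z))
(-34817 + 44000)*(30511 + m(-1)*r(-19)) = (-34817 + 44000)*(30511 + (5 - 1)²*(3*(-19)*(28 - 1*(-19)))) = 9183*(30511 + 4²*(3*(-19)*(28 + 19))) = 9183*(30511 + 16*(3*(-19)*47)) = 9183*(30511 + 16*(-2679)) = 9183*(30511 - 42864) = 9183*(-12353) = -113437599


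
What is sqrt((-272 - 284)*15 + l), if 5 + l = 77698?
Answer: sqrt(69353) ≈ 263.35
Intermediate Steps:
l = 77693 (l = -5 + 77698 = 77693)
sqrt((-272 - 284)*15 + l) = sqrt((-272 - 284)*15 + 77693) = sqrt(-556*15 + 77693) = sqrt(-8340 + 77693) = sqrt(69353)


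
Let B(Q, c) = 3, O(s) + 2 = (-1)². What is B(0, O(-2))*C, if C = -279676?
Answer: -839028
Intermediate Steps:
O(s) = -1 (O(s) = -2 + (-1)² = -2 + 1 = -1)
B(0, O(-2))*C = 3*(-279676) = -839028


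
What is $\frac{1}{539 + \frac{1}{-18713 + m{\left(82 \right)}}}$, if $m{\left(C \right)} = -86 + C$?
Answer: $\frac{18717}{10088462} \approx 0.0018553$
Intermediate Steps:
$\frac{1}{539 + \frac{1}{-18713 + m{\left(82 \right)}}} = \frac{1}{539 + \frac{1}{-18713 + \left(-86 + 82\right)}} = \frac{1}{539 + \frac{1}{-18713 - 4}} = \frac{1}{539 + \frac{1}{-18717}} = \frac{1}{539 - \frac{1}{18717}} = \frac{1}{\frac{10088462}{18717}} = \frac{18717}{10088462}$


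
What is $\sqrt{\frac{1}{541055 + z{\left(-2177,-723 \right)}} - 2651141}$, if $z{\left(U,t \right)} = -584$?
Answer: $\frac{i \sqrt{774421886135110110}}{540471} \approx 1628.2 i$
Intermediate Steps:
$\sqrt{\frac{1}{541055 + z{\left(-2177,-723 \right)}} - 2651141} = \sqrt{\frac{1}{541055 - 584} - 2651141} = \sqrt{\frac{1}{540471} - 2651141} = \sqrt{- \frac{1432864827410}{540471}} = \frac{i \sqrt{774421886135110110}}{540471}$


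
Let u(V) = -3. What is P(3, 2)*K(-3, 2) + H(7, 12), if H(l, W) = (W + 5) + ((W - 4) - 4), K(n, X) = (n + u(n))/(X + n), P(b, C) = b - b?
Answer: 21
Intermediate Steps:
P(b, C) = 0
K(n, X) = (-3 + n)/(X + n) (K(n, X) = (n - 3)/(X + n) = (-3 + n)/(X + n))
H(l, W) = -3 + 2*W (H(l, W) = (5 + W) + ((-4 + W) - 4) = (5 + W) + (-8 + W) = -3 + 2*W)
P(3, 2)*K(-3, 2) + H(7, 12) = 0*((-3 - 3)/(2 - 3)) + (-3 + 2*12) = 0*(-6/(-1)) + (-3 + 24) = 0*(-1*(-6)) + 21 = 0*6 + 21 = 0 + 21 = 21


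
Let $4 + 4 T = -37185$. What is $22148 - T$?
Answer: $\frac{125781}{4} \approx 31445.0$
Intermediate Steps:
$T = - \frac{37189}{4}$ ($T = -1 + \frac{1}{4} \left(-37185\right) = -1 - \frac{37185}{4} = - \frac{37189}{4} \approx -9297.3$)
$22148 - T = 22148 - - \frac{37189}{4} = 22148 + \frac{37189}{4} = \frac{125781}{4}$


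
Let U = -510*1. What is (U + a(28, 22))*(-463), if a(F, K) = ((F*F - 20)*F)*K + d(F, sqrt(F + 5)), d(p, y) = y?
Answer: -217662782 - 463*sqrt(33) ≈ -2.1767e+8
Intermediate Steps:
U = -510
a(F, K) = sqrt(5 + F) + F*K*(-20 + F**2) (a(F, K) = ((F*F - 20)*F)*K + sqrt(F + 5) = ((F**2 - 20)*F)*K + sqrt(5 + F) = ((-20 + F**2)*F)*K + sqrt(5 + F) = (F*(-20 + F**2))*K + sqrt(5 + F) = F*K*(-20 + F**2) + sqrt(5 + F) = sqrt(5 + F) + F*K*(-20 + F**2))
(U + a(28, 22))*(-463) = (-510 + (sqrt(5 + 28) + 22*28**3 - 20*28*22))*(-463) = (-510 + (sqrt(33) + 22*21952 - 12320))*(-463) = (-510 + (sqrt(33) + 482944 - 12320))*(-463) = (-510 + (470624 + sqrt(33)))*(-463) = (470114 + sqrt(33))*(-463) = -217662782 - 463*sqrt(33)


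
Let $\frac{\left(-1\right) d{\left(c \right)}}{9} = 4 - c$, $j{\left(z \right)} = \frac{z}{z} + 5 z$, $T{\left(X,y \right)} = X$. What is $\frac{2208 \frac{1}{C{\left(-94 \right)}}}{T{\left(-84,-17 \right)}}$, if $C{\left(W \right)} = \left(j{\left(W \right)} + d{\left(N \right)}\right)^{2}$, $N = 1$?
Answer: $- \frac{23}{215264} \approx -0.00010685$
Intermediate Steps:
$j{\left(z \right)} = 1 + 5 z$
$d{\left(c \right)} = -36 + 9 c$ ($d{\left(c \right)} = - 9 \left(4 - c\right) = -36 + 9 c$)
$C{\left(W \right)} = \left(-26 + 5 W\right)^{2}$ ($C{\left(W \right)} = \left(\left(1 + 5 W\right) + \left(-36 + 9 \cdot 1\right)\right)^{2} = \left(\left(1 + 5 W\right) + \left(-36 + 9\right)\right)^{2} = \left(\left(1 + 5 W\right) - 27\right)^{2} = \left(-26 + 5 W\right)^{2}$)
$\frac{2208 \frac{1}{C{\left(-94 \right)}}}{T{\left(-84,-17 \right)}} = \frac{2208 \frac{1}{\left(-26 + 5 \left(-94\right)\right)^{2}}}{-84} = \frac{2208}{\left(-26 - 470\right)^{2}} \left(- \frac{1}{84}\right) = \frac{2208}{\left(-496\right)^{2}} \left(- \frac{1}{84}\right) = \frac{2208}{246016} \left(- \frac{1}{84}\right) = 2208 \cdot \frac{1}{246016} \left(- \frac{1}{84}\right) = \frac{69}{7688} \left(- \frac{1}{84}\right) = - \frac{23}{215264}$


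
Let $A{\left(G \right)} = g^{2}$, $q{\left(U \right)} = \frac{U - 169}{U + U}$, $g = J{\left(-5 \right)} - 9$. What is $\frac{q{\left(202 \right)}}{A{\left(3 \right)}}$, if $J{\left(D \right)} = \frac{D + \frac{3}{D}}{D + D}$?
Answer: $\frac{20625}{17986484} \approx 0.0011467$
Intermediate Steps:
$J{\left(D \right)} = \frac{D + \frac{3}{D}}{2 D}$
$g = - \frac{211}{25}$ ($g = \frac{3 + \left(-5\right)^{2}}{2 \cdot 25} - 9 = \frac{1}{2} \cdot \frac{1}{25} \left(3 + 25\right) - 9 = \frac{1}{2} \cdot \frac{1}{25} \cdot 28 - 9 = \frac{14}{25} - 9 = - \frac{211}{25} \approx -8.44$)
$q{\left(U \right)} = \frac{-169 + U}{2 U}$
$A{\left(G \right)} = \frac{44521}{625}$ ($A{\left(G \right)} = \left(- \frac{211}{25}\right)^{2} = \frac{44521}{625}$)
$\frac{q{\left(202 \right)}}{A{\left(3 \right)}} = \frac{\frac{1}{2} \cdot \frac{1}{202} \left(-169 + 202\right)}{\frac{44521}{625}} = \frac{1}{2} \cdot \frac{1}{202} \cdot 33 \cdot \frac{625}{44521} = \frac{33}{404} \cdot \frac{625}{44521} = \frac{20625}{17986484}$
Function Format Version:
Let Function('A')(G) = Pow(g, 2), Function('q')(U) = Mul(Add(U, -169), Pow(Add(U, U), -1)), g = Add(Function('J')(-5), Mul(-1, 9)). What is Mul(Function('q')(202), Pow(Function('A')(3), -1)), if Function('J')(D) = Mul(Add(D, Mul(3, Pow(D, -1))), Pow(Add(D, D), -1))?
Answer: Rational(20625, 17986484) ≈ 0.0011467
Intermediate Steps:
Function('J')(D) = Mul(Rational(1, 2), Pow(D, -1), Add(D, Mul(3, Pow(D, -1)))) (Function('J')(D) = Mul(Add(D, Mul(3, Pow(D, -1))), Pow(Mul(2, D), -1)) = Mul(Add(D, Mul(3, Pow(D, -1))), Mul(Rational(1, 2), Pow(D, -1))) = Mul(Rational(1, 2), Pow(D, -1), Add(D, Mul(3, Pow(D, -1)))))
g = Rational(-211, 25) (g = Add(Mul(Rational(1, 2), Pow(-5, -2), Add(3, Pow(-5, 2))), Mul(-1, 9)) = Add(Mul(Rational(1, 2), Rational(1, 25), Add(3, 25)), -9) = Add(Mul(Rational(1, 2), Rational(1, 25), 28), -9) = Add(Rational(14, 25), -9) = Rational(-211, 25) ≈ -8.4400)
Function('q')(U) = Mul(Rational(1, 2), Pow(U, -1), Add(-169, U)) (Function('q')(U) = Mul(Add(-169, U), Pow(Mul(2, U), -1)) = Mul(Add(-169, U), Mul(Rational(1, 2), Pow(U, -1))) = Mul(Rational(1, 2), Pow(U, -1), Add(-169, U)))
Function('A')(G) = Rational(44521, 625) (Function('A')(G) = Pow(Rational(-211, 25), 2) = Rational(44521, 625))
Mul(Function('q')(202), Pow(Function('A')(3), -1)) = Mul(Mul(Rational(1, 2), Pow(202, -1), Add(-169, 202)), Pow(Rational(44521, 625), -1)) = Mul(Mul(Rational(1, 2), Rational(1, 202), 33), Rational(625, 44521)) = Mul(Rational(33, 404), Rational(625, 44521)) = Rational(20625, 17986484)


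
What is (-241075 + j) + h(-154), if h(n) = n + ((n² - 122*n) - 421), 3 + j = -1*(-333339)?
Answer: 134190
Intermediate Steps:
j = 333336 (j = -3 - 1*(-333339) = -3 + 333339 = 333336)
h(n) = -421 + n² - 121*n (h(n) = n + (-421 + n² - 122*n) = -421 + n² - 121*n)
(-241075 + j) + h(-154) = (-241075 + 333336) + (-421 + (-154)² - 121*(-154)) = 92261 + (-421 + 23716 + 18634) = 92261 + 41929 = 134190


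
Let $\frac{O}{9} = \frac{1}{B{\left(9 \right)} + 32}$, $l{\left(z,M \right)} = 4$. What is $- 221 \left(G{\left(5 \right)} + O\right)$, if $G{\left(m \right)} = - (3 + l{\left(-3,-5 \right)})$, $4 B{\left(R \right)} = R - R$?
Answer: $\frac{47515}{32} \approx 1484.8$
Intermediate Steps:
$B{\left(R \right)} = 0$ ($B{\left(R \right)} = \frac{R - R}{4} = \frac{1}{4} \cdot 0 = 0$)
$G{\left(m \right)} = -7$ ($G{\left(m \right)} = - (3 + 4) = \left(-1\right) 7 = -7$)
$O = \frac{9}{32}$ ($O = \frac{9}{0 + 32} = \frac{9}{32} \approx 0.28125$)
$- 221 \left(G{\left(5 \right)} + O\right) = - 221 \left(-7 + \frac{9}{32}\right) = \left(-221\right) \left(- \frac{215}{32}\right) = \frac{47515}{32}$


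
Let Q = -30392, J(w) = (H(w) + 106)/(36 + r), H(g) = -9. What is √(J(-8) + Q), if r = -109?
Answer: I*√161966049/73 ≈ 174.34*I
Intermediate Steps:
J(w) = -97/73 (J(w) = (-9 + 106)/(36 - 109) = 97/(-73) = 97*(-1/73) = -97/73)
√(J(-8) + Q) = √(-97/73 - 30392) = √(-2218713/73) = I*√161966049/73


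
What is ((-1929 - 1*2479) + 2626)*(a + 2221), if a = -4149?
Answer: 3435696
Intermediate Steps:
((-1929 - 1*2479) + 2626)*(a + 2221) = ((-1929 - 1*2479) + 2626)*(-4149 + 2221) = ((-1929 - 2479) + 2626)*(-1928) = (-4408 + 2626)*(-1928) = -1782*(-1928) = 3435696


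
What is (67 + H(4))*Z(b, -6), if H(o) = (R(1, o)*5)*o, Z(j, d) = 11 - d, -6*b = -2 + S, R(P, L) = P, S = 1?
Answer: 1479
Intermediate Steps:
b = ⅙ (b = -(-2 + 1)/6 = -⅙*(-1) = ⅙ ≈ 0.16667)
H(o) = 5*o (H(o) = (1*5)*o = 5*o)
(67 + H(4))*Z(b, -6) = (67 + 5*4)*(11 - 1*(-6)) = (67 + 20)*(11 + 6) = 87*17 = 1479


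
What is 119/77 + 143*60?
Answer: 94397/11 ≈ 8581.5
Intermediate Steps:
119/77 + 143*60 = 119*(1/77) + 8580 = 17/11 + 8580 = 94397/11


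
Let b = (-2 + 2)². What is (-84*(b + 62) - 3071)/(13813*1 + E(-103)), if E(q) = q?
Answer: -8279/13710 ≈ -0.60387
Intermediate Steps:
b = 0 (b = 0² = 0)
(-84*(b + 62) - 3071)/(13813*1 + E(-103)) = (-84*(0 + 62) - 3071)/(13813*1 - 103) = (-84*62 - 3071)/(13813 - 103) = (-5208 - 3071)/13710 = -8279*1/13710 = -8279/13710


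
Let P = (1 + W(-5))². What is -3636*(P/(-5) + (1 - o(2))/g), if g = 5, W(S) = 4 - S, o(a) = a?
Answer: 367236/5 ≈ 73447.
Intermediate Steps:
P = 100 (P = (1 + (4 - 1*(-5)))² = (1 + (4 + 5))² = (1 + 9)² = 10² = 100)
-3636*(P/(-5) + (1 - o(2))/g) = -3636*(100/(-5) + (1 - 1*2)/5) = -3636*(100*(-⅕) + (1 - 2)*(⅕)) = -3636*(-20 - 1*⅕) = -3636*(-20 - ⅕) = -3636*(-101/5) = 367236/5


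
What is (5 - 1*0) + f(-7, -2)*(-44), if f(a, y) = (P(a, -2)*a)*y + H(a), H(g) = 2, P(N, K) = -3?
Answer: 1765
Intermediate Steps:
f(a, y) = 2 - 3*a*y (f(a, y) = (-3*a)*y + 2 = -3*a*y + 2 = 2 - 3*a*y)
(5 - 1*0) + f(-7, -2)*(-44) = (5 - 1*0) + (2 - 3*(-7)*(-2))*(-44) = (5 + 0) + (2 - 42)*(-44) = 5 - 40*(-44) = 5 + 1760 = 1765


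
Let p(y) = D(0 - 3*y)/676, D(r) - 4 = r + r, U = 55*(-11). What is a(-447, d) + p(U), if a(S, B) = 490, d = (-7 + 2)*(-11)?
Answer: 167437/338 ≈ 495.38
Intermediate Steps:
d = 55 (d = -5*(-11) = 55)
U = -605
D(r) = 4 + 2*r (D(r) = 4 + (r + r) = 4 + 2*r)
p(y) = 1/169 - 3*y/338 (p(y) = (4 + 2*(0 - 3*y))/676 = (4 + 2*(-3*y))*(1/676) = (4 - 6*y)*(1/676) = 1/169 - 3*y/338)
a(-447, d) + p(U) = 490 + (1/169 - 3/338*(-605)) = 490 + (1/169 + 1815/338) = 490 + 1817/338 = 167437/338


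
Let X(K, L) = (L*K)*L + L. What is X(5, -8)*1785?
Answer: 556920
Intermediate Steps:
X(K, L) = L + K*L**2 (X(K, L) = (K*L)*L + L = K*L**2 + L = L + K*L**2)
X(5, -8)*1785 = -8*(1 + 5*(-8))*1785 = -8*(1 - 40)*1785 = -8*(-39)*1785 = 312*1785 = 556920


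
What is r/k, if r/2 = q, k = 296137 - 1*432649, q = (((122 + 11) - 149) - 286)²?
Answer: -22801/17064 ≈ -1.3362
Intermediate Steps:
q = 91204 (q = ((133 - 149) - 286)² = (-16 - 286)² = (-302)² = 91204)
k = -136512 (k = 296137 - 432649 = -136512)
r = 182408 (r = 2*91204 = 182408)
r/k = 182408/(-136512) = 182408*(-1/136512) = -22801/17064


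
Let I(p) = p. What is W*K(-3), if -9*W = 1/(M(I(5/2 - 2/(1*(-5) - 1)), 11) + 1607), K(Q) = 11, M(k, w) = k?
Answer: -22/28977 ≈ -0.00075922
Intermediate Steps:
W = -2/28977 (W = -1/(9*((5/2 - 2/(1*(-5) - 1)) + 1607)) = -1/(9*((5*(½) - 2/(-5 - 1)) + 1607)) = -1/(9*((5/2 - 2/(-6)) + 1607)) = -1/(9*((5/2 - 2*(-⅙)) + 1607)) = -1/(9*((5/2 + ⅓) + 1607)) = -1/(9*(17/6 + 1607)) = -1/(9*9659/6) = -⅑*6/9659 = -2/28977 ≈ -6.9020e-5)
W*K(-3) = -2/28977*11 = -22/28977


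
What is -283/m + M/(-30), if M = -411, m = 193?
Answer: 23611/1930 ≈ 12.234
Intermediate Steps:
-283/m + M/(-30) = -283/193 - 411/(-30) = -283*1/193 - 411*(-1/30) = -283/193 + 137/10 = 23611/1930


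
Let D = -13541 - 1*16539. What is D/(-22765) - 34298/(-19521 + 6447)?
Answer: 117405989/29762961 ≈ 3.9447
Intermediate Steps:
D = -30080 (D = -13541 - 16539 = -30080)
D/(-22765) - 34298/(-19521 + 6447) = -30080/(-22765) - 34298/(-19521 + 6447) = -30080*(-1/22765) - 34298/(-13074) = 6016/4553 - 34298*(-1/13074) = 6016/4553 + 17149/6537 = 117405989/29762961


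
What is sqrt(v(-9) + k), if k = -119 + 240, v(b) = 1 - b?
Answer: sqrt(131) ≈ 11.446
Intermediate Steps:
k = 121
sqrt(v(-9) + k) = sqrt((1 - 1*(-9)) + 121) = sqrt((1 + 9) + 121) = sqrt(10 + 121) = sqrt(131)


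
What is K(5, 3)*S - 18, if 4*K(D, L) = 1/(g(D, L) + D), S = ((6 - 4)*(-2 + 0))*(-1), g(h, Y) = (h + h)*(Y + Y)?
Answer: -1169/65 ≈ -17.985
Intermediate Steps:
g(h, Y) = 4*Y*h (g(h, Y) = (2*h)*(2*Y) = 4*Y*h)
S = 4 (S = (2*(-2))*(-1) = -4*(-1) = 4)
K(D, L) = 1/(4*(D + 4*D*L)) (K(D, L) = 1/(4*(4*L*D + D)) = 1/(4*(4*D*L + D)) = 1/(4*(D + 4*D*L)))
K(5, 3)*S - 18 = ((1/4)/(5*(1 + 4*3)))*4 - 18 = ((1/4)*(1/5)/(1 + 12))*4 - 18 = ((1/4)*(1/5)/13)*4 - 18 = ((1/4)*(1/5)*(1/13))*4 - 18 = (1/260)*4 - 18 = 1/65 - 18 = -1169/65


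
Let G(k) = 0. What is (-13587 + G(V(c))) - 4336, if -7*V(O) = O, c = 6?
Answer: -17923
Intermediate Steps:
V(O) = -O/7
(-13587 + G(V(c))) - 4336 = (-13587 + 0) - 4336 = -13587 - 4336 = -17923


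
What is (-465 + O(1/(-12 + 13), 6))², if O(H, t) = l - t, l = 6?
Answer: 216225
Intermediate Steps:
O(H, t) = 6 - t
(-465 + O(1/(-12 + 13), 6))² = (-465 + (6 - 1*6))² = (-465 + (6 - 6))² = (-465 + 0)² = (-465)² = 216225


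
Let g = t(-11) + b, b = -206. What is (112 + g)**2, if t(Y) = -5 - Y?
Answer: 7744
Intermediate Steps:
g = -200 (g = (-5 - 1*(-11)) - 206 = (-5 + 11) - 206 = 6 - 206 = -200)
(112 + g)**2 = (112 - 200)**2 = (-88)**2 = 7744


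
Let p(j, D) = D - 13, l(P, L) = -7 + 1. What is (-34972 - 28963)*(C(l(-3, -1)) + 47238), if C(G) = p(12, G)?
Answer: -3018946765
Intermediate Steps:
l(P, L) = -6
p(j, D) = -13 + D
C(G) = -13 + G
(-34972 - 28963)*(C(l(-3, -1)) + 47238) = (-34972 - 28963)*((-13 - 6) + 47238) = -63935*(-19 + 47238) = -63935*47219 = -3018946765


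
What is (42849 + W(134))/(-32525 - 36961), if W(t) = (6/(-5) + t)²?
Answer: -1512121/1737150 ≈ -0.87046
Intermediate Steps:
W(t) = (-6/5 + t)² (W(t) = (6*(-⅕) + t)² = (-6/5 + t)²)
(42849 + W(134))/(-32525 - 36961) = (42849 + (-6 + 5*134)²/25)/(-32525 - 36961) = (42849 + (-6 + 670)²/25)/(-69486) = (42849 + (1/25)*664²)*(-1/69486) = (42849 + (1/25)*440896)*(-1/69486) = (42849 + 440896/25)*(-1/69486) = (1512121/25)*(-1/69486) = -1512121/1737150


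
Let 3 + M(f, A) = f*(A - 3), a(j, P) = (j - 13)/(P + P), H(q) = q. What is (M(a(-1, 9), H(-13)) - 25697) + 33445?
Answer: 69817/9 ≈ 7757.4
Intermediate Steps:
a(j, P) = (-13 + j)/(2*P) (a(j, P) = (-13 + j)/((2*P)) = (-13 + j)*(1/(2*P)) = (-13 + j)/(2*P))
M(f, A) = -3 + f*(-3 + A) (M(f, A) = -3 + f*(A - 3) = -3 + f*(-3 + A))
(M(a(-1, 9), H(-13)) - 25697) + 33445 = ((-3 - 3*(-13 - 1)/(2*9) - 13*(-13 - 1)/(2*9)) - 25697) + 33445 = ((-3 - 3*(-14)/(2*9) - 13*(-14)/(2*9)) - 25697) + 33445 = ((-3 - 3*(-7/9) - 13*(-7/9)) - 25697) + 33445 = ((-3 + 7/3 + 91/9) - 25697) + 33445 = (85/9 - 25697) + 33445 = -231188/9 + 33445 = 69817/9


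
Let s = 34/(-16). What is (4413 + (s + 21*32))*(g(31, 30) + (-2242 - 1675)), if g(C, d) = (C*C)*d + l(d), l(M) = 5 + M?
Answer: 253615131/2 ≈ 1.2681e+8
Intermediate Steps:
s = -17/8 (s = 34*(-1/16) = -17/8 ≈ -2.1250)
g(C, d) = 5 + d + d*C² (g(C, d) = (C*C)*d + (5 + d) = C²*d + (5 + d) = d*C² + (5 + d) = 5 + d + d*C²)
(4413 + (s + 21*32))*(g(31, 30) + (-2242 - 1675)) = (4413 + (-17/8 + 21*32))*((5 + 30 + 30*31²) + (-2242 - 1675)) = (4413 + (-17/8 + 672))*((5 + 30 + 30*961) - 3917) = (4413 + 5359/8)*((5 + 30 + 28830) - 3917) = 40663*(28865 - 3917)/8 = (40663/8)*24948 = 253615131/2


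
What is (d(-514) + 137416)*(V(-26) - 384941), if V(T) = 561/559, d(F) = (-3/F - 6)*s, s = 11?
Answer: -7595683077363157/143663 ≈ -5.2872e+10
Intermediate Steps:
d(F) = -66 - 33/F (d(F) = (-3/F - 6)*11 = (-6 - 3/F)*11 = -66 - 33/F)
V(T) = 561/559 (V(T) = 561*(1/559) = 561/559)
(d(-514) + 137416)*(V(-26) - 384941) = ((-66 - 33/(-514)) + 137416)*(561/559 - 384941) = ((-66 - 33*(-1/514)) + 137416)*(-215181458/559) = ((-66 + 33/514) + 137416)*(-215181458/559) = (-33891/514 + 137416)*(-215181458/559) = (70597933/514)*(-215181458/559) = -7595683077363157/143663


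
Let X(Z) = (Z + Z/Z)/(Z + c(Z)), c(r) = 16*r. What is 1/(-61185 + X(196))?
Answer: -3332/203868223 ≈ -1.6344e-5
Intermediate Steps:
X(Z) = (1 + Z)/(17*Z) (X(Z) = (Z + Z/Z)/(Z + 16*Z) = (Z + 1)/((17*Z)) = (1 + Z)*(1/(17*Z)) = (1 + Z)/(17*Z))
1/(-61185 + X(196)) = 1/(-61185 + (1/17)*(1 + 196)/196) = 1/(-61185 + (1/17)*(1/196)*197) = 1/(-61185 + 197/3332) = 1/(-203868223/3332) = -3332/203868223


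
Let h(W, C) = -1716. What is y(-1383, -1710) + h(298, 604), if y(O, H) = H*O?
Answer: 2363214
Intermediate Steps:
y(-1383, -1710) + h(298, 604) = -1710*(-1383) - 1716 = 2364930 - 1716 = 2363214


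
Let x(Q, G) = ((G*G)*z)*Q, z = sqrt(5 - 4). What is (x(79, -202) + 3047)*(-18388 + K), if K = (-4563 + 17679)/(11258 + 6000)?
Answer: -511937759191122/8629 ≈ -5.9328e+10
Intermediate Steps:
K = 6558/8629 (K = 13116/17258 = 13116*(1/17258) = 6558/8629 ≈ 0.76000)
z = 1 (z = sqrt(1) = 1)
x(Q, G) = Q*G**2 (x(Q, G) = ((G*G)*1)*Q = (G**2*1)*Q = G**2*Q = Q*G**2)
(x(79, -202) + 3047)*(-18388 + K) = (79*(-202)**2 + 3047)*(-18388 + 6558/8629) = (79*40804 + 3047)*(-158663494/8629) = (3223516 + 3047)*(-158663494/8629) = 3226563*(-158663494/8629) = -511937759191122/8629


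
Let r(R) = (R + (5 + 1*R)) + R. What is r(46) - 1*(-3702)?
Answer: 3845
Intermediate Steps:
r(R) = 5 + 3*R (r(R) = (R + (5 + R)) + R = (5 + 2*R) + R = 5 + 3*R)
r(46) - 1*(-3702) = (5 + 3*46) - 1*(-3702) = (5 + 138) + 3702 = 143 + 3702 = 3845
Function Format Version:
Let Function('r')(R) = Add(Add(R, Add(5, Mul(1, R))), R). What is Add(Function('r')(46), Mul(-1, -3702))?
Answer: 3845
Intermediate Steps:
Function('r')(R) = Add(5, Mul(3, R)) (Function('r')(R) = Add(Add(R, Add(5, R)), R) = Add(Add(5, Mul(2, R)), R) = Add(5, Mul(3, R)))
Add(Function('r')(46), Mul(-1, -3702)) = Add(Add(5, Mul(3, 46)), Mul(-1, -3702)) = Add(Add(5, 138), 3702) = Add(143, 3702) = 3845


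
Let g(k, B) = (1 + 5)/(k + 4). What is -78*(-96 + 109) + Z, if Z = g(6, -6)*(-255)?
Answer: -1167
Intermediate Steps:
g(k, B) = 6/(4 + k)
Z = -153 (Z = (6/(4 + 6))*(-255) = (6/10)*(-255) = (6*(1/10))*(-255) = (3/5)*(-255) = -153)
-78*(-96 + 109) + Z = -78*(-96 + 109) - 153 = -78*13 - 153 = -1014 - 153 = -1167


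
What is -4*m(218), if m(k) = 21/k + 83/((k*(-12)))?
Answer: -169/654 ≈ -0.25841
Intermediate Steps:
m(k) = 169/(12*k) (m(k) = 21/k + 83/((-12*k)) = 21/k + 83*(-1/(12*k)) = 21/k - 83/(12*k) = 169/(12*k))
-4*m(218) = -169/(3*218) = -4*169/2616 = -169/654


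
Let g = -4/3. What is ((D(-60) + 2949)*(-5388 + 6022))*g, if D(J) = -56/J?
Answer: -112215464/45 ≈ -2.4937e+6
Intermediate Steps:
g = -4/3 (g = -4*1/3 = -4/3 ≈ -1.3333)
((D(-60) + 2949)*(-5388 + 6022))*g = ((-56/(-60) + 2949)*(-5388 + 6022))*(-4/3) = ((-56*(-1/60) + 2949)*634)*(-4/3) = ((14/15 + 2949)*634)*(-4/3) = ((44249/15)*634)*(-4/3) = (28053866/15)*(-4/3) = -112215464/45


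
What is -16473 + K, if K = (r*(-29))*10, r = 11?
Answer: -19663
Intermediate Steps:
K = -3190 (K = (11*(-29))*10 = -319*10 = -3190)
-16473 + K = -16473 - 3190 = -19663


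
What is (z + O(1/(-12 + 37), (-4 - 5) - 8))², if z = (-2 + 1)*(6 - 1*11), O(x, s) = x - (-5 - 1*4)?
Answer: 123201/625 ≈ 197.12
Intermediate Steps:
O(x, s) = 9 + x (O(x, s) = x - (-5 - 4) = x - 1*(-9) = x + 9 = 9 + x)
z = 5 (z = -(6 - 11) = -1*(-5) = 5)
(z + O(1/(-12 + 37), (-4 - 5) - 8))² = (5 + (9 + 1/(-12 + 37)))² = (5 + (9 + 1/25))² = (5 + 226/25)² = (351/25)² = 123201/625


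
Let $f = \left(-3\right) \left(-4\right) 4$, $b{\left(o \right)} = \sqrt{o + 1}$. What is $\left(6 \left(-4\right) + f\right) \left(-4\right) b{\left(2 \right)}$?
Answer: $- 96 \sqrt{3} \approx -166.28$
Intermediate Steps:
$b{\left(o \right)} = \sqrt{1 + o}$
$f = 48$ ($f = 12 \cdot 4 = 48$)
$\left(6 \left(-4\right) + f\right) \left(-4\right) b{\left(2 \right)} = \left(6 \left(-4\right) + 48\right) \left(-4\right) \sqrt{1 + 2} = \left(-24 + 48\right) \left(-4\right) \sqrt{3} = 24 \left(-4\right) \sqrt{3} = - 96 \sqrt{3}$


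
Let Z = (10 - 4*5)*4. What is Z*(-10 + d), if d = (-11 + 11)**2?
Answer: 400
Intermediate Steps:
Z = -40 (Z = (10 - 20)*4 = -10*4 = -40)
d = 0 (d = 0**2 = 0)
Z*(-10 + d) = -40*(-10 + 0) = -40*(-10) = 400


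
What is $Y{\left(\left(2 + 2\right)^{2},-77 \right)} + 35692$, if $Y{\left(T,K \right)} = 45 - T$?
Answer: $35721$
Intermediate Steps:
$Y{\left(\left(2 + 2\right)^{2},-77 \right)} + 35692 = \left(45 - \left(2 + 2\right)^{2}\right) + 35692 = \left(45 - 4^{2}\right) + 35692 = \left(45 - 16\right) + 35692 = 29 + 35692 = 35721$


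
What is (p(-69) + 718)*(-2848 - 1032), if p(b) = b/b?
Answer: -2789720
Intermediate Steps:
p(b) = 1
(p(-69) + 718)*(-2848 - 1032) = (1 + 718)*(-2848 - 1032) = 719*(-3880) = -2789720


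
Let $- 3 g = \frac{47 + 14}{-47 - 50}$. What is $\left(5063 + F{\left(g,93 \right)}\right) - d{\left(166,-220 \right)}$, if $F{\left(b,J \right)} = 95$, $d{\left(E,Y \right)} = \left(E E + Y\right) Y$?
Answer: $6019078$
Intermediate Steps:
$d{\left(E,Y \right)} = Y \left(Y + E^{2}\right)$ ($d{\left(E,Y \right)} = \left(E^{2} + Y\right) Y = \left(Y + E^{2}\right) Y = Y \left(Y + E^{2}\right)$)
$g = \frac{61}{291}$ ($g = - \frac{\left(47 + 14\right) \frac{1}{-47 - 50}}{3} = - \frac{61 \frac{1}{-97}}{3} = - \frac{61 \left(- \frac{1}{97}\right)}{3} = \left(- \frac{1}{3}\right) \left(- \frac{61}{97}\right) = \frac{61}{291} \approx 0.20962$)
$\left(5063 + F{\left(g,93 \right)}\right) - d{\left(166,-220 \right)} = \left(5063 + 95\right) - - 220 \left(-220 + 166^{2}\right) = 5158 - - 220 \left(-220 + 27556\right) = 5158 - \left(-220\right) 27336 = 5158 - -6013920 = 5158 + 6013920 = 6019078$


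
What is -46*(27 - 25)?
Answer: -92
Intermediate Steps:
-46*(27 - 25) = -46*2 = -92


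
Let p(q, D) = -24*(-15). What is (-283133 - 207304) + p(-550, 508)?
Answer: -490077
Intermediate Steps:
p(q, D) = 360
(-283133 - 207304) + p(-550, 508) = (-283133 - 207304) + 360 = -490437 + 360 = -490077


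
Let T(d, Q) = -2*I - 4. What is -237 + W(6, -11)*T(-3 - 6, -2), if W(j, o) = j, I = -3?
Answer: -225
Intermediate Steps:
T(d, Q) = 2 (T(d, Q) = -2*(-3) - 4 = 6 - 4 = 2)
-237 + W(6, -11)*T(-3 - 6, -2) = -237 + 6*2 = -237 + 12 = -225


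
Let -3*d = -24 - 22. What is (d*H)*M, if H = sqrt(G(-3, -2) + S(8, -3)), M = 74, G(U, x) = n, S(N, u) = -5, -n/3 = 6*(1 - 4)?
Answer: 23828/3 ≈ 7942.7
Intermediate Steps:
n = 54 (n = -18*(1 - 4) = -18*(-3) = -3*(-18) = 54)
G(U, x) = 54
d = 46/3 (d = -(-24 - 22)/3 = -1/3*(-46) = 46/3 ≈ 15.333)
H = 7 (H = sqrt(54 - 5) = sqrt(49) = 7)
(d*H)*M = ((46/3)*7)*74 = (322/3)*74 = 23828/3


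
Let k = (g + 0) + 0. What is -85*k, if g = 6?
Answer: -510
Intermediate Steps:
k = 6 (k = (6 + 0) + 0 = 6 + 0 = 6)
-85*k = -85*6 = -510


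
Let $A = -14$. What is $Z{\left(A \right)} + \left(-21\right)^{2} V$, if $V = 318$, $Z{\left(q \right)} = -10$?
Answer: $140228$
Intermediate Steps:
$Z{\left(A \right)} + \left(-21\right)^{2} V = -10 + \left(-21\right)^{2} \cdot 318 = -10 + 441 \cdot 318 = -10 + 140238 = 140228$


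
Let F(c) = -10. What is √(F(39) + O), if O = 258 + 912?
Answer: 2*√290 ≈ 34.059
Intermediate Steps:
O = 1170
√(F(39) + O) = √(-10 + 1170) = √1160 = 2*√290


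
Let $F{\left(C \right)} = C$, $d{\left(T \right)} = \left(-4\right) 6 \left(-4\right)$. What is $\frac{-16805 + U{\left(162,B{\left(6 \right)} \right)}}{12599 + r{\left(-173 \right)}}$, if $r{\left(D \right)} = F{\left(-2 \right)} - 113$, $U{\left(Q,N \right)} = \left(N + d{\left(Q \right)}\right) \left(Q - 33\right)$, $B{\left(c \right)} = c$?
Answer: $- \frac{3647}{12484} \approx -0.29213$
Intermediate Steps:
$d{\left(T \right)} = 96$ ($d{\left(T \right)} = \left(-24\right) \left(-4\right) = 96$)
$U{\left(Q,N \right)} = \left(-33 + Q\right) \left(96 + N\right)$ ($U{\left(Q,N \right)} = \left(N + 96\right) \left(Q - 33\right) = \left(96 + N\right) \left(-33 + Q\right) = \left(-33 + Q\right) \left(96 + N\right)$)
$r{\left(D \right)} = -115$ ($r{\left(D \right)} = -2 - 113 = -115$)
$\frac{-16805 + U{\left(162,B{\left(6 \right)} \right)}}{12599 + r{\left(-173 \right)}} = \frac{-16805 + \left(-3168 - 198 + 96 \cdot 162 + 6 \cdot 162\right)}{12599 - 115} = \frac{-16805 + \left(-3168 - 198 + 15552 + 972\right)}{12484} = \left(-16805 + 13158\right) \frac{1}{12484} = \left(-3647\right) \frac{1}{12484} = - \frac{3647}{12484}$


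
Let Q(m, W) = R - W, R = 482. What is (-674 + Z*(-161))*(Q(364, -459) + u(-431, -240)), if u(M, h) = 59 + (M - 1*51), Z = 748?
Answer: -62730836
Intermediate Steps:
u(M, h) = 8 + M (u(M, h) = 59 + (M - 51) = 59 + (-51 + M) = 8 + M)
Q(m, W) = 482 - W
(-674 + Z*(-161))*(Q(364, -459) + u(-431, -240)) = (-674 + 748*(-161))*((482 - 1*(-459)) + (8 - 431)) = (-674 - 120428)*((482 + 459) - 423) = -121102*(941 - 423) = -121102*518 = -62730836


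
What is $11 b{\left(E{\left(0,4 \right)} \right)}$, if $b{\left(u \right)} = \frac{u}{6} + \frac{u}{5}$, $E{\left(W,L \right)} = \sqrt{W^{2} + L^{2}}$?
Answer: $\frac{242}{15} \approx 16.133$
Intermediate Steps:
$E{\left(W,L \right)} = \sqrt{L^{2} + W^{2}}$
$b{\left(u \right)} = \frac{11 u}{30}$ ($b{\left(u \right)} = u \frac{1}{6} + u \frac{1}{5} = \frac{u}{6} + \frac{u}{5} = \frac{11 u}{30}$)
$11 b{\left(E{\left(0,4 \right)} \right)} = 11 \frac{11 \sqrt{4^{2} + 0^{2}}}{30} = 11 \frac{11 \sqrt{16 + 0}}{30} = 11 \frac{11 \sqrt{16}}{30} = 11 \cdot \frac{11}{30} \cdot 4 = 11 \cdot \frac{22}{15} = \frac{242}{15}$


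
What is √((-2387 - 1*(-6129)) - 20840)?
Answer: I*√17098 ≈ 130.76*I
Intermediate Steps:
√((-2387 - 1*(-6129)) - 20840) = √((-2387 + 6129) - 20840) = √(3742 - 20840) = √(-17098) = I*√17098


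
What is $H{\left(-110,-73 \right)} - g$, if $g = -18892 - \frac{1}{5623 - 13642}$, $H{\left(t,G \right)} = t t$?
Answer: $\frac{248524847}{8019} \approx 30992.0$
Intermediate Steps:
$H{\left(t,G \right)} = t^{2}$
$g = - \frac{151494947}{8019}$ ($g = -18892 - \frac{1}{-8019} = -18892 - - \frac{1}{8019} = -18892 + \frac{1}{8019} = - \frac{151494947}{8019} \approx -18892.0$)
$H{\left(-110,-73 \right)} - g = \left(-110\right)^{2} - - \frac{151494947}{8019} = 12100 + \frac{151494947}{8019} = \frac{248524847}{8019}$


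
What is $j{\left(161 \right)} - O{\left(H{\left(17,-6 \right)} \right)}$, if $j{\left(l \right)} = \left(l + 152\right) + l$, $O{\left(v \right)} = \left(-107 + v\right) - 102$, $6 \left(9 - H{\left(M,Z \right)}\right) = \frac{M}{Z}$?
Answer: $\frac{24247}{36} \approx 673.53$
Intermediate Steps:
$H{\left(M,Z \right)} = 9 - \frac{M}{6 Z}$ ($H{\left(M,Z \right)} = 9 - \frac{M \frac{1}{Z}}{6} = 9 - \frac{M}{6 Z}$)
$O{\left(v \right)} = -209 + v$
$j{\left(l \right)} = 152 + 2 l$ ($j{\left(l \right)} = \left(152 + l\right) + l = 152 + 2 l$)
$j{\left(161 \right)} - O{\left(H{\left(17,-6 \right)} \right)} = \left(152 + 2 \cdot 161\right) - \left(-209 + \left(9 - \frac{17}{6 \left(-6\right)}\right)\right) = \left(152 + 322\right) - \left(-209 + \left(9 - \frac{17}{6} \left(- \frac{1}{6}\right)\right)\right) = 474 - \left(-209 + \left(9 + \frac{17}{36}\right)\right) = 474 - \left(-209 + \frac{341}{36}\right) = 474 - - \frac{7183}{36} = 474 + \frac{7183}{36} = \frac{24247}{36}$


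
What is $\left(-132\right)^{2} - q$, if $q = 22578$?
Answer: $-5154$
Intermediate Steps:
$\left(-132\right)^{2} - q = \left(-132\right)^{2} - 22578 = 17424 - 22578 = -5154$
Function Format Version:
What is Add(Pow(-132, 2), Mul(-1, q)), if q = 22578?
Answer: -5154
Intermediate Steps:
Add(Pow(-132, 2), Mul(-1, q)) = Add(Pow(-132, 2), Mul(-1, 22578)) = Add(17424, -22578) = -5154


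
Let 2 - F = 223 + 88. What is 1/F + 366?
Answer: 113093/309 ≈ 366.00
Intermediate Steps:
F = -309 (F = 2 - (223 + 88) = 2 - 1*311 = 2 - 311 = -309)
1/F + 366 = 1/(-309) + 366 = -1/309 + 366 = 113093/309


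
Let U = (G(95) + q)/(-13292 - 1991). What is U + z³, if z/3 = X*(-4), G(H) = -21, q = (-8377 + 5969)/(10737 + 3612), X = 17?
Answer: -1861747378148551/219295767 ≈ -8.4897e+6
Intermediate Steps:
q = -2408/14349 ≈ -0.16782
z = -204 (z = 3*(17*(-4)) = 3*(-68) = -204)
U = 303737/219295767 (U = (-21 - 2408/14349)/(-13292 - 1991) = -303737/14349/(-15283) = -303737/14349*(-1/15283) = 303737/219295767 ≈ 0.0013851)
U + z³ = 303737/219295767 + (-204)³ = 303737/219295767 - 8489664 = -1861747378148551/219295767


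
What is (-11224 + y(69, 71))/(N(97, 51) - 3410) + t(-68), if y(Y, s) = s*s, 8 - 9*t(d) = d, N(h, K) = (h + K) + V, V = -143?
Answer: 104809/10215 ≈ 10.260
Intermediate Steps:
N(h, K) = -143 + K + h (N(h, K) = (h + K) - 143 = (K + h) - 143 = -143 + K + h)
t(d) = 8/9 - d/9
y(Y, s) = s**2
(-11224 + y(69, 71))/(N(97, 51) - 3410) + t(-68) = (-11224 + 71**2)/((-143 + 51 + 97) - 3410) + (8/9 - 1/9*(-68)) = (-11224 + 5041)/(5 - 3410) + (8/9 + 68/9) = -6183/(-3405) + 76/9 = -6183*(-1/3405) + 76/9 = 2061/1135 + 76/9 = 104809/10215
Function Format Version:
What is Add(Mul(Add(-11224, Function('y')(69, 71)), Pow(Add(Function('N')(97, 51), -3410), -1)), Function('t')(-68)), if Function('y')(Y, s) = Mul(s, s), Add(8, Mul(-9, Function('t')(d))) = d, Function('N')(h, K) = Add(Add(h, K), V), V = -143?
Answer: Rational(104809, 10215) ≈ 10.260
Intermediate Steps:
Function('N')(h, K) = Add(-143, K, h) (Function('N')(h, K) = Add(Add(h, K), -143) = Add(Add(K, h), -143) = Add(-143, K, h))
Function('t')(d) = Add(Rational(8, 9), Mul(Rational(-1, 9), d))
Function('y')(Y, s) = Pow(s, 2)
Add(Mul(Add(-11224, Function('y')(69, 71)), Pow(Add(Function('N')(97, 51), -3410), -1)), Function('t')(-68)) = Add(Mul(Add(-11224, Pow(71, 2)), Pow(Add(Add(-143, 51, 97), -3410), -1)), Add(Rational(8, 9), Mul(Rational(-1, 9), -68))) = Add(Mul(Add(-11224, 5041), Pow(Add(5, -3410), -1)), Add(Rational(8, 9), Rational(68, 9))) = Add(Mul(-6183, Pow(-3405, -1)), Rational(76, 9)) = Add(Mul(-6183, Rational(-1, 3405)), Rational(76, 9)) = Add(Rational(2061, 1135), Rational(76, 9)) = Rational(104809, 10215)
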